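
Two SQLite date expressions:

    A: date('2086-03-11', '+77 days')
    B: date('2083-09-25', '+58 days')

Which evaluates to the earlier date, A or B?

B

A = 2086-05-27.
B = 2083-11-22.
B is earlier.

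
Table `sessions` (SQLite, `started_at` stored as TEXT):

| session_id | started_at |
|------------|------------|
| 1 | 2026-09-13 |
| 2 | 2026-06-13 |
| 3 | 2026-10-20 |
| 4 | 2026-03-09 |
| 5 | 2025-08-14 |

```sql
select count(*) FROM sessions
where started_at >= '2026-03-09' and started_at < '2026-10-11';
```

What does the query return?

3

Rows in [2026-03-09, 2026-10-11): 2026-09-13, 2026-06-13, 2026-03-09 → 3 rows.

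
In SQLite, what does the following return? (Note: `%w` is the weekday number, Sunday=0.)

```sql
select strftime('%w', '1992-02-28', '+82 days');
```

First apply '+82 days': 1992-02-28 → 1992-05-20.
1992-05-20 is a Wednesday; with Sunday=0 that is 3.

3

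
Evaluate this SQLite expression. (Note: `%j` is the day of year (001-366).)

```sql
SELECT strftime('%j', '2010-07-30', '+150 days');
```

361

First apply '+150 days': 2010-07-30 → 2010-12-27.
Day-of-year for 2010-12-27: days since 2010-01-01 inclusive = 361, zero-padded to 361.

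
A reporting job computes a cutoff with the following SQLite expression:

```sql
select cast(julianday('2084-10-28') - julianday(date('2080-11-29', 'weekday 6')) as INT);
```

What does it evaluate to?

1428

`weekday 6` advances to the next Saturday; 2080-11-29 is a Friday, so it moves forward to 2080-11-30.
0 days remain in November 2080 after the 30th (30 − 30).
Full months from December 2080 through September 2084 contribute their day counts.
Then 28 days into October 2084.
Total: 0 + 31 + 31 + 28 + 31 + 30 + 31 + 30 + 31 + 31 + 30 + 31 + 30 + 31 + 31 + 28 + 31 + 30 + 31 + 30 + 31 + 31 + 30 + 31 + 30 + 31 + 31 + 28 + 31 + 30 + 31 + 30 + 31 + 31 + 30 + 31 + 30 + 31 + 31 + 29 + 31 + 30 + 31 + 30 + 31 + 31 + 30 + 28 = 1428.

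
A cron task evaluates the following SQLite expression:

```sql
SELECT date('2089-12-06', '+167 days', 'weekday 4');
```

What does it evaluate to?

Applying '+167 days' to 2089-12-06: counting 167 days forward gives 2090-05-22.
`weekday 4` advances to the next Thursday; 2090-05-22 is a Monday, so it moves forward to 2090-05-25.

2090-05-25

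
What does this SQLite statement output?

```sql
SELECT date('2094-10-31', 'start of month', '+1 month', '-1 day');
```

`start of month` rewinds 2094-10-31 to 2094-10-01.
Adding +1 month to 2094-10-01 gives 2094-11-01.
Going back 1 day from 2094-11-01 reaches 2094-10-31 (last day of October, 31 days).

2094-10-31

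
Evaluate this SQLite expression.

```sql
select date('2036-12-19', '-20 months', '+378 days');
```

Adding -20 months to 2036-12-19 gives 2035-04-19.
Applying '+378 days' to 2035-04-19: counting 378 days forward gives 2036-05-01.

2036-05-01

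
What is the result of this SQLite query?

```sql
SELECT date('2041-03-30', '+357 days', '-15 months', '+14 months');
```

2042-02-22

Applying '+357 days' to 2041-03-30: counting 357 days forward gives 2042-03-22.
Adding -15 months to 2042-03-22 gives 2040-12-22.
Adding +14 months to 2040-12-22 gives 2042-02-22.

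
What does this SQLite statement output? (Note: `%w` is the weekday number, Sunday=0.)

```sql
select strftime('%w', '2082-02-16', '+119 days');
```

First apply '+119 days': 2082-02-16 → 2082-06-15.
2082-06-15 is a Monday; with Sunday=0 that is 1.

1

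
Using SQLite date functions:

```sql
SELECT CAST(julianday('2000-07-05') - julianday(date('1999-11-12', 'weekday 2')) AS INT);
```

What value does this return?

232

`weekday 2` advances to the next Tuesday; 1999-11-12 is a Friday, so it moves forward to 1999-11-16.
14 days remain in November 1999 after the 16th (30 − 16).
Full months from December 1999 through June 2000 contribute their day counts.
Then 5 days into July 2000.
Total: 14 + 31 + 31 + 29 + 31 + 30 + 31 + 30 + 5 = 232.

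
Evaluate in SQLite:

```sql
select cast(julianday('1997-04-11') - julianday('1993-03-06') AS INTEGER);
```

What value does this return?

1497

25 days remain in March 1993 after the 6th (31 − 6).
Full months from April 1993 through March 1997 contribute their day counts.
Then 11 days into April 1997.
Total: 25 + 30 + 31 + 30 + 31 + 31 + 30 + 31 + 30 + 31 + 31 + 28 + 31 + 30 + 31 + 30 + 31 + 31 + 30 + 31 + 30 + 31 + 31 + 28 + 31 + 30 + 31 + 30 + 31 + 31 + 30 + 31 + 30 + 31 + 31 + 29 + 31 + 30 + 31 + 30 + 31 + 31 + 30 + 31 + 30 + 31 + 31 + 28 + 31 + 11 = 1497.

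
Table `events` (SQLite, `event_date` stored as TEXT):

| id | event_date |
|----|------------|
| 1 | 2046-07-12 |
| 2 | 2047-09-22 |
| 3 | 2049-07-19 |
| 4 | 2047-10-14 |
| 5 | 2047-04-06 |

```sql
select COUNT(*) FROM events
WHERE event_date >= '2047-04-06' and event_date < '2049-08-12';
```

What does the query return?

Rows in [2047-04-06, 2049-08-12): 2047-09-22, 2049-07-19, 2047-10-14, 2047-04-06 → 4 rows.

4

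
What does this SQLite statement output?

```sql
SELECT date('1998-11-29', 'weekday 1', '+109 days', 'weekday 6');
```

1999-03-20

`weekday 1` advances to the next Monday; 1998-11-29 is a Sunday, so it moves forward to 1998-11-30.
Applying '+109 days' to 1998-11-30: counting 109 days forward gives 1999-03-19.
`weekday 6` advances to the next Saturday; 1999-03-19 is a Friday, so it moves forward to 1999-03-20.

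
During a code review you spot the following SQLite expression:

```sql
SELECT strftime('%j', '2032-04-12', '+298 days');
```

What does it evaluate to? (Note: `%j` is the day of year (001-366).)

035

First apply '+298 days': 2032-04-12 → 2033-02-04.
Day-of-year for 2033-02-04: days since 2033-01-01 inclusive = 35, zero-padded to 035.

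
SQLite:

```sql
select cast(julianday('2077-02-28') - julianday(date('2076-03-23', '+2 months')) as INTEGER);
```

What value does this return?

281

Adding +2 months to 2076-03-23 gives 2076-05-23.
8 days remain in May 2076 after the 23rd (31 − 23).
Full months from June 2076 through January 2077 contribute their day counts.
Then 28 days into February 2077.
Total: 8 + 30 + 31 + 31 + 30 + 31 + 30 + 31 + 31 + 28 = 281.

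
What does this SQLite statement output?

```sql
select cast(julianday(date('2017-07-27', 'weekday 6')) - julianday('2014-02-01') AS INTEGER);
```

1274

`weekday 6` advances to the next Saturday; 2017-07-27 is a Thursday, so it moves forward to 2017-07-29.
27 days remain in February 2014 after the 1st (28 − 1).
Full months from March 2014 through June 2017 contribute their day counts.
Then 29 days into July 2017.
Total: 27 + 31 + 30 + 31 + 30 + 31 + 31 + 30 + 31 + 30 + 31 + 31 + 28 + 31 + 30 + 31 + 30 + 31 + 31 + 30 + 31 + 30 + 31 + 31 + 29 + 31 + 30 + 31 + 30 + 31 + 31 + 30 + 31 + 30 + 31 + 31 + 28 + 31 + 30 + 31 + 30 + 29 = 1274.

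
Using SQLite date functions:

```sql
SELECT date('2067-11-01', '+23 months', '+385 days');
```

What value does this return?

Adding +23 months to 2067-11-01 gives 2069-10-01.
Applying '+385 days' to 2069-10-01: counting 385 days forward gives 2070-10-21.

2070-10-21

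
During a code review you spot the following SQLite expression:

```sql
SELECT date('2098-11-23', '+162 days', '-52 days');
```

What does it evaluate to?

2099-03-13

Applying '+162 days' to 2098-11-23: counting 162 days forward gives 2099-05-04.
Applying '-52 days' to 2099-05-04: counting 52 days back gives 2099-03-13.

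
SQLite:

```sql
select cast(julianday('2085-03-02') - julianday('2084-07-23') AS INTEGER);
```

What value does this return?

8 days remain in July 2084 after the 23rd (31 − 23).
Full months from August 2084 through February 2085 contribute their day counts.
Then 2 days into March 2085.
Total: 8 + 31 + 30 + 31 + 30 + 31 + 31 + 28 + 2 = 222.

222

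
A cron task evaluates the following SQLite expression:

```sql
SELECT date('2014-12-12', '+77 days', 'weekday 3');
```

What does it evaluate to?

2015-03-04

Applying '+77 days' to 2014-12-12: counting 77 days forward gives 2015-02-27.
`weekday 3` advances to the next Wednesday; 2015-02-27 is a Friday, so it moves forward to 2015-03-04.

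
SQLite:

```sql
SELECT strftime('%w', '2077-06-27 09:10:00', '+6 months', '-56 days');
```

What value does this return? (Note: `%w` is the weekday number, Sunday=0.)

1

First apply '+6 months', '-56 days': 2077-06-27 09:10:00 → 2077-11-01 09:10:00.
2077-11-01 is a Monday; with Sunday=0 that is 1.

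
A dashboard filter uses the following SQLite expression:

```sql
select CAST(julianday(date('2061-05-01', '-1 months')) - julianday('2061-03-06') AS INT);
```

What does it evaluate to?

26

Adding -1 month to 2061-05-01 gives 2061-04-01.
25 days remain in March 2061 after the 6th (31 − 6).
Then 1 day into April 2061.
Total: 25 + 1 = 26.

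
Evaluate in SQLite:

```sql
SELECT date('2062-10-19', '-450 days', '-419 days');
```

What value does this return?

Applying '-450 days' to 2062-10-19: counting 450 days back gives 2061-07-26.
Applying '-419 days' to 2061-07-26: counting 419 days back gives 2060-06-02.

2060-06-02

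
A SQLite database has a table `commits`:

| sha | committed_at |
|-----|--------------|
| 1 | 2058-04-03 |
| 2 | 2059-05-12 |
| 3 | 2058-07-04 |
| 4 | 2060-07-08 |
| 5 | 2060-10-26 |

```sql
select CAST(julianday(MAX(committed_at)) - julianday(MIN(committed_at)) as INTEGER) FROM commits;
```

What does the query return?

937

MIN = 2058-04-03, MAX = 2060-10-26.
27 days remain in April 2058 after the 3rd (30 − 3).
Full months from May 2058 through September 2060 contribute their day counts.
Then 26 days into October 2060.
Total: 27 + 31 + 30 + 31 + 31 + 30 + 31 + 30 + 31 + 31 + 28 + 31 + 30 + 31 + 30 + 31 + 31 + 30 + 31 + 30 + 31 + 31 + 29 + 31 + 30 + 31 + 30 + 31 + 31 + 30 + 26 = 937.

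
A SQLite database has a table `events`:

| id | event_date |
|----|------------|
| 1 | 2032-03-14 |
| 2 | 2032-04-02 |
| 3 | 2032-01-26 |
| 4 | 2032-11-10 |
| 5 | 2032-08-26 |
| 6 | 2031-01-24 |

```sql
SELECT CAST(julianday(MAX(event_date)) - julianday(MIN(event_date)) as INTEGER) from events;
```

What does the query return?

MIN = 2031-01-24, MAX = 2032-11-10.
7 days remain in January 2031 after the 24th (31 − 24).
Full months from February 2031 through October 2032 contribute their day counts.
Then 10 days into November 2032.
Total: 7 + 28 + 31 + 30 + 31 + 30 + 31 + 31 + 30 + 31 + 30 + 31 + 31 + 29 + 31 + 30 + 31 + 30 + 31 + 31 + 30 + 31 + 10 = 656.

656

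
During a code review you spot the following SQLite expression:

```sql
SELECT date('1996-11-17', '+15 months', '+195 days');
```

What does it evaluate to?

1998-08-31

Adding +15 months to 1996-11-17 gives 1998-02-17.
Applying '+195 days' to 1998-02-17: counting 195 days forward gives 1998-08-31.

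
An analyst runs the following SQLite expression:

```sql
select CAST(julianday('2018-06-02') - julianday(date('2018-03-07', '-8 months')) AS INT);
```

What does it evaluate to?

330

Adding -8 months to 2018-03-07 gives 2017-07-07.
24 days remain in July 2017 after the 7th (31 − 7).
Full months from August 2017 through May 2018 contribute their day counts.
Then 2 days into June 2018.
Total: 24 + 31 + 30 + 31 + 30 + 31 + 31 + 28 + 31 + 30 + 31 + 2 = 330.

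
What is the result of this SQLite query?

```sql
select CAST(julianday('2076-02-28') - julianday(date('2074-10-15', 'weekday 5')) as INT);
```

`weekday 5` advances to the next Friday; 2074-10-15 is a Monday, so it moves forward to 2074-10-19.
12 days remain in October 2074 after the 19th (31 − 19).
Full months from November 2074 through January 2076 contribute their day counts.
Then 28 days into February 2076.
Total: 12 + 30 + 31 + 31 + 28 + 31 + 30 + 31 + 30 + 31 + 31 + 30 + 31 + 30 + 31 + 31 + 28 = 497.

497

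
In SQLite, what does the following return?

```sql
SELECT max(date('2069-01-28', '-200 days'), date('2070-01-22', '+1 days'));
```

2070-01-23

date('2069-01-28', '-200 days') → 2068-07-12.
date('2070-01-22', '+1 days') → 2070-01-23.
Later of the two is 2070-01-23.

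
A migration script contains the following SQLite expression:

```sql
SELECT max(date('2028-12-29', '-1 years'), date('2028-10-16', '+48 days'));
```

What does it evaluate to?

date('2028-12-29', '-1 years') → 2027-12-29.
date('2028-10-16', '+48 days') → 2028-12-03.
Later of the two is 2028-12-03.

2028-12-03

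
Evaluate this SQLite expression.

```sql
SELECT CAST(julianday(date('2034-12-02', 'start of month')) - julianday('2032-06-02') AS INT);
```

912

`start of month` rewinds 2034-12-02 to 2034-12-01.
28 days remain in June 2032 after the 2nd (30 − 2).
Full months from July 2032 through November 2034 contribute their day counts.
Then 1 day into December 2034.
Total: 28 + 31 + 31 + 30 + 31 + 30 + 31 + 31 + 28 + 31 + 30 + 31 + 30 + 31 + 31 + 30 + 31 + 30 + 31 + 31 + 28 + 31 + 30 + 31 + 30 + 31 + 31 + 30 + 31 + 30 + 1 = 912.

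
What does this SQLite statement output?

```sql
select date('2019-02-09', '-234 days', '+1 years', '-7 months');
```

Applying '-234 days' to 2019-02-09: counting 234 days back gives 2018-06-20.
Adding +1 year to 2018-06-20 gives 2019-06-20.
Adding -7 months to 2019-06-20 gives 2018-11-20.

2018-11-20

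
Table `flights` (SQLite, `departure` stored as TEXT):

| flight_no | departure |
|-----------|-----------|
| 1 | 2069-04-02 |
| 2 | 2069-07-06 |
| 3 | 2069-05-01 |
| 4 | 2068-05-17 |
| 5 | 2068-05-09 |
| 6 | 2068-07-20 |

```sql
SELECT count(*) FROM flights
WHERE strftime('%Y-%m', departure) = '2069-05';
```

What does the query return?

Rows with year-month 2069-05: 2069-05-01 → 1.

1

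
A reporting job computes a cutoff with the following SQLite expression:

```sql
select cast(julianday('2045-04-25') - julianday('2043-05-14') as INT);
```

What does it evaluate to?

712

17 days remain in May 2043 after the 14th (31 − 14).
Full months from June 2043 through March 2045 contribute their day counts.
Then 25 days into April 2045.
Total: 17 + 30 + 31 + 31 + 30 + 31 + 30 + 31 + 31 + 29 + 31 + 30 + 31 + 30 + 31 + 31 + 30 + 31 + 30 + 31 + 31 + 28 + 31 + 25 = 712.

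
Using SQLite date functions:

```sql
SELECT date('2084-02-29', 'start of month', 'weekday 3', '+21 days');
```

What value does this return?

2084-02-23

`start of month` rewinds 2084-02-29 to 2084-02-01.
`weekday 3` advances to the next Wednesday; 2084-02-01 is a Tuesday, so it moves forward to 2084-02-02.
Advancing 21 more days within February lands on 2084-02-23.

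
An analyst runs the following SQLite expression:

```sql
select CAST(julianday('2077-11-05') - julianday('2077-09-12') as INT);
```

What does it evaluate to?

18 days remain in September 2077 after the 12th (30 − 12).
October 2077: 31 days.
Then 5 days into November 2077.
Total: 18 + 31 + 5 = 54.

54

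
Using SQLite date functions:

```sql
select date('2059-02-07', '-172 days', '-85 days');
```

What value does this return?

2058-05-26

Applying '-172 days' to 2059-02-07: counting 172 days back gives 2058-08-19.
Applying '-85 days' to 2058-08-19: counting 85 days back gives 2058-05-26.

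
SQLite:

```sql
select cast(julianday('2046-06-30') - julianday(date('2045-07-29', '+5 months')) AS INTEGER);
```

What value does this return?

Adding +5 months to 2045-07-29 gives 2045-12-29.
2 days remain in December 2045 after the 29th (31 − 29).
January 2046: 31 days.
February 2046: 28 days.
March 2046: 31 days.
April 2046: 30 days.
May 2046: 31 days.
Then 30 days into June 2046.
Total: 2 + 31 + 28 + 31 + 30 + 31 + 30 = 183.

183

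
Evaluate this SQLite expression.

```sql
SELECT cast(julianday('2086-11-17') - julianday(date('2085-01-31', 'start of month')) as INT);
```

685

`start of month` rewinds 2085-01-31 to 2085-01-01.
30 days remain in January 2085 after the 1st (31 − 1).
Full months from February 2085 through October 2086 contribute their day counts.
Then 17 days into November 2086.
Total: 30 + 28 + 31 + 30 + 31 + 30 + 31 + 31 + 30 + 31 + 30 + 31 + 31 + 28 + 31 + 30 + 31 + 30 + 31 + 31 + 30 + 31 + 17 = 685.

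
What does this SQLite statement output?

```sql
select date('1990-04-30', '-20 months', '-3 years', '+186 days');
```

1986-03-04

Adding -20 months to 1990-04-30 gives 1988-08-30.
Adding -3 years to 1988-08-30 gives 1985-08-30.
Applying '+186 days' to 1985-08-30: counting 186 days forward gives 1986-03-04.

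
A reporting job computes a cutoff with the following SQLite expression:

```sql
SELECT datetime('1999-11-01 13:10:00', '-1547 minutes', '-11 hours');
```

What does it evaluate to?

1999-10-31 00:23:00

1547 minutes = 25h 47m; -1547 minutes from 1999-11-01 13:10:00 is 1999-10-31 11:23:00 (crosses midnight).
-11 hours from 1999-10-31 11:23:00 is 1999-10-31 00:23:00.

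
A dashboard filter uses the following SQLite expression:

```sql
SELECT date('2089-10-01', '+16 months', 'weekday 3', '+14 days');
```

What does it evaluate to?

2091-02-21

Adding +16 months to 2089-10-01 gives 2091-02-01.
`weekday 3` advances to the next Wednesday; 2091-02-01 is a Thursday, so it moves forward to 2091-02-07.
Advancing 14 more days within February lands on 2091-02-21.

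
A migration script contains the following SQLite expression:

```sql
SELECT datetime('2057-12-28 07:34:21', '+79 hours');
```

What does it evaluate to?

2057-12-31 14:34:21

+79 hours from 2057-12-28 07:34:21 is 2057-12-31 14:34:21 (crosses midnight).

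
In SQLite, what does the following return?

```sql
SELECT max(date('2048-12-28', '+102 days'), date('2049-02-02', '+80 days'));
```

2049-04-23

date('2048-12-28', '+102 days') → 2049-04-09.
date('2049-02-02', '+80 days') → 2049-04-23.
Later of the two is 2049-04-23.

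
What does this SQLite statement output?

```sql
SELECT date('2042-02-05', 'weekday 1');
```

2042-02-10

`weekday 1` advances to the next Monday; 2042-02-05 is a Wednesday, so it moves forward to 2042-02-10.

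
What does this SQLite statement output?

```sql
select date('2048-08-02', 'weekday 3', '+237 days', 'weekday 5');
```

2049-04-02

`weekday 3` advances to the next Wednesday; 2048-08-02 is a Sunday, so it moves forward to 2048-08-05.
Applying '+237 days' to 2048-08-05: counting 237 days forward gives 2049-03-30.
`weekday 5` advances to the next Friday; 2049-03-30 is a Tuesday, so it moves forward to 2049-04-02.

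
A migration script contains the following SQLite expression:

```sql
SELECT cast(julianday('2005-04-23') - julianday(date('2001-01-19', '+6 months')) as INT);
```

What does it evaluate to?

Adding +6 months to 2001-01-19 gives 2001-07-19.
12 days remain in July 2001 after the 19th (31 − 19).
Full months from August 2001 through March 2005 contribute their day counts.
Then 23 days into April 2005.
Total: 12 + 31 + 30 + 31 + 30 + 31 + 31 + 28 + 31 + 30 + 31 + 30 + 31 + 31 + 30 + 31 + 30 + 31 + 31 + 28 + 31 + 30 + 31 + 30 + 31 + 31 + 30 + 31 + 30 + 31 + 31 + 29 + 31 + 30 + 31 + 30 + 31 + 31 + 30 + 31 + 30 + 31 + 31 + 28 + 31 + 23 = 1374.

1374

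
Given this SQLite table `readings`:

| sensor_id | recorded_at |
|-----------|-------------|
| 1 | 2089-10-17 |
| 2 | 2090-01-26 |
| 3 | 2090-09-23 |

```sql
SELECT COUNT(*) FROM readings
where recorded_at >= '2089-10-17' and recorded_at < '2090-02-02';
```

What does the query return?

Rows in [2089-10-17, 2090-02-02): 2089-10-17, 2090-01-26 → 2 rows.

2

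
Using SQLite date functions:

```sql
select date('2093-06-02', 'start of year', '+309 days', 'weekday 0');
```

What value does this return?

`start of year` rewinds 2093-06-02 to 2093-01-01.
Applying '+309 days' to 2093-01-01: counting 309 days forward gives 2093-11-06.
`weekday 0` advances to the next Sunday; 2093-11-06 is a Friday, so it moves forward to 2093-11-08.

2093-11-08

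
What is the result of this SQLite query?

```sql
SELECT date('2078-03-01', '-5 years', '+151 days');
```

2073-07-30

Adding -5 years to 2078-03-01 gives 2073-03-01.
Applying '+151 days' to 2073-03-01: counting 151 days forward gives 2073-07-30.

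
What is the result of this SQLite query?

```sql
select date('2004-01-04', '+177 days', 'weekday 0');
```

2004-07-04

Applying '+177 days' to 2004-01-04: counting 177 days forward gives 2004-06-29.
`weekday 0` advances to the next Sunday; 2004-06-29 is a Tuesday, so it moves forward to 2004-07-04.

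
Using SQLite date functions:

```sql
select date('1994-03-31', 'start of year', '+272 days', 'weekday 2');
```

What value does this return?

1994-10-04

`start of year` rewinds 1994-03-31 to 1994-01-01.
Applying '+272 days' to 1994-01-01: counting 272 days forward gives 1994-09-30.
`weekday 2` advances to the next Tuesday; 1994-09-30 is a Friday, so it moves forward to 1994-10-04.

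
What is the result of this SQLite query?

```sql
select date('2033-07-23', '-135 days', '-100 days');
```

2032-11-30

Applying '-135 days' to 2033-07-23: counting 135 days back gives 2033-03-10.
Applying '-100 days' to 2033-03-10: counting 100 days back gives 2032-11-30.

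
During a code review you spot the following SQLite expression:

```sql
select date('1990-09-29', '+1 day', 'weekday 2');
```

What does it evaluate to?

1990-10-02

Advancing 1 more day within September lands on 1990-09-30.
`weekday 2` advances to the next Tuesday; 1990-09-30 is a Sunday, so it moves forward to 1990-10-02.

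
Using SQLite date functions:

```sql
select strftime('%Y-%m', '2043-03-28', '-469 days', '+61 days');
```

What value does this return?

2042-02

First apply '-469 days', '+61 days': 2043-03-28 → 2042-02-13.
`%Y-%m` extracts the year-month: 2042-02.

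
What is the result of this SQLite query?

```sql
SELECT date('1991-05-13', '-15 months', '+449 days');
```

Adding -15 months to 1991-05-13 gives 1990-02-13.
Applying '+449 days' to 1990-02-13: counting 449 days forward gives 1991-05-08.

1991-05-08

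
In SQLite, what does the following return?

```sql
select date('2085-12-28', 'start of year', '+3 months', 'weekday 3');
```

2085-04-04

`start of year` rewinds 2085-12-28 to 2085-01-01.
Adding +3 months to 2085-01-01 gives 2085-04-01.
`weekday 3` advances to the next Wednesday; 2085-04-01 is a Sunday, so it moves forward to 2085-04-04.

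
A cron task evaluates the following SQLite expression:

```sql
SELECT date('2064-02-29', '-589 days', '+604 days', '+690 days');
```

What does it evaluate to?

2066-02-03

Applying '-589 days' to 2064-02-29: counting 589 days back gives 2062-07-20.
Applying '+604 days' to 2062-07-20: counting 604 days forward gives 2064-03-15.
Applying '+690 days' to 2064-03-15: counting 690 days forward gives 2066-02-03.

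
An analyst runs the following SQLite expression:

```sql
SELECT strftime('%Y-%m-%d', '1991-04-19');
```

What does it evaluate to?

`%Y-%m-%d` extracts the ISO date: 1991-04-19.

1991-04-19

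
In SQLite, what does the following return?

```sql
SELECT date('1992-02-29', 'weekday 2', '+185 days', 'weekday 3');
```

`weekday 2` advances to the next Tuesday; 1992-02-29 is a Saturday, so it moves forward to 1992-03-03.
Applying '+185 days' to 1992-03-03: counting 185 days forward gives 1992-09-04.
`weekday 3` advances to the next Wednesday; 1992-09-04 is a Friday, so it moves forward to 1992-09-09.

1992-09-09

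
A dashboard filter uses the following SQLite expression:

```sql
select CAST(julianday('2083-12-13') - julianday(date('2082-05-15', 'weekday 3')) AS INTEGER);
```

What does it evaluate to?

`weekday 3` advances to the next Wednesday; 2082-05-15 is a Friday, so it moves forward to 2082-05-20.
11 days remain in May 2082 after the 20th (31 − 20).
Full months from June 2082 through November 2083 contribute their day counts.
Then 13 days into December 2083.
Total: 11 + 30 + 31 + 31 + 30 + 31 + 30 + 31 + 31 + 28 + 31 + 30 + 31 + 30 + 31 + 31 + 30 + 31 + 30 + 13 = 572.

572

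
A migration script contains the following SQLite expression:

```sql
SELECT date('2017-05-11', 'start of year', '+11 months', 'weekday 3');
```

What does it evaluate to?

2017-12-06

`start of year` rewinds 2017-05-11 to 2017-01-01.
Adding +11 months to 2017-01-01 gives 2017-12-01.
`weekday 3` advances to the next Wednesday; 2017-12-01 is a Friday, so it moves forward to 2017-12-06.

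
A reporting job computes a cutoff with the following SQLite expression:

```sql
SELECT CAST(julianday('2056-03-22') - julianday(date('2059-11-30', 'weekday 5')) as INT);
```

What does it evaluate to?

`weekday 5` advances to the next Friday; 2059-11-30 is a Sunday, so it moves forward to 2059-12-05.
9 days remain in March 2056 after the 22nd (31 − 22).
Full months from April 2056 through November 2059 contribute their day counts.
Then 5 days into December 2059.
Total: 9 + 30 + 31 + 30 + 31 + 31 + 30 + 31 + 30 + 31 + 31 + 28 + 31 + 30 + 31 + 30 + 31 + 31 + 30 + 31 + 30 + 31 + 31 + 28 + 31 + 30 + 31 + 30 + 31 + 31 + 30 + 31 + 30 + 31 + 31 + 28 + 31 + 30 + 31 + 30 + 31 + 31 + 30 + 31 + 30 + 5 = 1353.
The subtraction is earlier − later, so the result is −1353 → -1353.

-1353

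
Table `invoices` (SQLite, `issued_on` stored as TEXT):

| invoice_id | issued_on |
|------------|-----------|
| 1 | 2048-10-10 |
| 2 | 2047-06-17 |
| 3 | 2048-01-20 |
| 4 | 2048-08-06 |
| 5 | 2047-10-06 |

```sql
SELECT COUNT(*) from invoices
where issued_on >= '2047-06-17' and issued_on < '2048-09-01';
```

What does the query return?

Rows in [2047-06-17, 2048-09-01): 2047-06-17, 2048-01-20, 2048-08-06, 2047-10-06 → 4 rows.

4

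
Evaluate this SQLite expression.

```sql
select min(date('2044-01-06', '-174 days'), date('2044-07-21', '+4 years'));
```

date('2044-01-06', '-174 days') → 2043-07-16.
date('2044-07-21', '+4 years') → 2048-07-21.
Earlier of the two is 2043-07-16.

2043-07-16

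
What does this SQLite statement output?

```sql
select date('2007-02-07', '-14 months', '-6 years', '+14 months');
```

Adding -14 months to 2007-02-07 gives 2005-12-07.
Adding -6 years to 2005-12-07 gives 1999-12-07.
Adding +14 months to 1999-12-07 gives 2001-02-07.

2001-02-07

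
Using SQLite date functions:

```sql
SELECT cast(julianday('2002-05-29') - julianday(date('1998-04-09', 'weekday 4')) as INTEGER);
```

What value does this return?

`weekday 4` advances to the next Thursday; 1998-04-09 is already a Thursday, so it stays at 1998-04-09.
21 days remain in April 1998 after the 9th (30 − 9).
Full months from May 1998 through April 2002 contribute their day counts.
Then 29 days into May 2002.
Total: 21 + 31 + 30 + 31 + 31 + 30 + 31 + 30 + 31 + 31 + 28 + 31 + 30 + 31 + 30 + 31 + 31 + 30 + 31 + 30 + 31 + 31 + 29 + 31 + 30 + 31 + 30 + 31 + 31 + 30 + 31 + 30 + 31 + 31 + 28 + 31 + 30 + 31 + 30 + 31 + 31 + 30 + 31 + 30 + 31 + 31 + 28 + 31 + 30 + 29 = 1511.

1511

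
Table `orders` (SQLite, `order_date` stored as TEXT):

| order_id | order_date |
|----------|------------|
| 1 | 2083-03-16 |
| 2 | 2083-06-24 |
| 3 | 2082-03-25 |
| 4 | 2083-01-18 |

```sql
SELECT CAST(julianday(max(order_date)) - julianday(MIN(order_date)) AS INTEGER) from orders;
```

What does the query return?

456

MIN = 2082-03-25, MAX = 2083-06-24.
6 days remain in March 2082 after the 25th (31 − 25).
Full months from April 2082 through May 2083 contribute their day counts.
Then 24 days into June 2083.
Total: 6 + 30 + 31 + 30 + 31 + 31 + 30 + 31 + 30 + 31 + 31 + 28 + 31 + 30 + 31 + 24 = 456.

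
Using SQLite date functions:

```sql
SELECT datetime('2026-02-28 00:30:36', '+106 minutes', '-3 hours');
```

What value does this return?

106 minutes = 1h 46m; +106 minutes from 2026-02-28 00:30:36 is 2026-02-28 02:16:36.
-3 hours from 2026-02-28 02:16:36 is 2026-02-27 23:16:36 (crosses midnight).

2026-02-27 23:16:36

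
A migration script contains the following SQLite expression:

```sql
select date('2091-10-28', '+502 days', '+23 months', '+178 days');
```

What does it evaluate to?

2095-08-10

Applying '+502 days' to 2091-10-28: counting 502 days forward gives 2093-03-13.
Adding +23 months to 2093-03-13 gives 2095-02-13.
Applying '+178 days' to 2095-02-13: counting 178 days forward gives 2095-08-10.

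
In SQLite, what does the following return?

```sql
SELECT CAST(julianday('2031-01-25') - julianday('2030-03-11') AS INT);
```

20 days remain in March 2030 after the 11th (31 − 11).
Full months from April 2030 through December 2030 contribute their day counts.
Then 25 days into January 2031.
Total: 20 + 30 + 31 + 30 + 31 + 31 + 30 + 31 + 30 + 31 + 25 = 320.

320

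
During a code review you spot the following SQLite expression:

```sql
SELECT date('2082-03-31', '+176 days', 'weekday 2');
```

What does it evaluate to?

2082-09-29

Applying '+176 days' to 2082-03-31: counting 176 days forward gives 2082-09-23.
`weekday 2` advances to the next Tuesday; 2082-09-23 is a Wednesday, so it moves forward to 2082-09-29.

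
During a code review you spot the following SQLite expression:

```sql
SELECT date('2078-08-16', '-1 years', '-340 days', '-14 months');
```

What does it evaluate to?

Adding -1 year to 2078-08-16 gives 2077-08-16.
Applying '-340 days' to 2077-08-16: counting 340 days back gives 2076-09-10.
Adding -14 months to 2076-09-10 gives 2075-07-10.

2075-07-10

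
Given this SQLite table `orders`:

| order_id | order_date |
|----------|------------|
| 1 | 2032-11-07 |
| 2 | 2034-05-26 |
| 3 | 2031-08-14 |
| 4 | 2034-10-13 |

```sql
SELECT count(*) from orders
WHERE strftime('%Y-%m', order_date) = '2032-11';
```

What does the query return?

Rows with year-month 2032-11: 2032-11-07 → 1.

1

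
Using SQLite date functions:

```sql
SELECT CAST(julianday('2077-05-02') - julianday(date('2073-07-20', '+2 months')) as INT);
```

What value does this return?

Adding +2 months to 2073-07-20 gives 2073-09-20.
10 days remain in September 2073 after the 20th (30 − 20).
Full months from October 2073 through April 2077 contribute their day counts.
Then 2 days into May 2077.
Total: 10 + 31 + 30 + 31 + 31 + 28 + 31 + 30 + 31 + 30 + 31 + 31 + 30 + 31 + 30 + 31 + 31 + 28 + 31 + 30 + 31 + 30 + 31 + 31 + 30 + 31 + 30 + 31 + 31 + 29 + 31 + 30 + 31 + 30 + 31 + 31 + 30 + 31 + 30 + 31 + 31 + 28 + 31 + 30 + 2 = 1320.

1320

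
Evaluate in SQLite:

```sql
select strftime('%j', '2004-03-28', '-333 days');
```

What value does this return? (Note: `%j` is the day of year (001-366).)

120

First apply '-333 days': 2004-03-28 → 2003-04-30.
Day-of-year for 2003-04-30: days since 2003-01-01 inclusive = 120, zero-padded to 120.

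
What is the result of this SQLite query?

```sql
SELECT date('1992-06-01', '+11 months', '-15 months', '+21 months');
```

Adding +11 months to 1992-06-01 gives 1993-05-01.
Adding -15 months to 1993-05-01 gives 1992-02-01.
Adding +21 months to 1992-02-01 gives 1993-11-01.

1993-11-01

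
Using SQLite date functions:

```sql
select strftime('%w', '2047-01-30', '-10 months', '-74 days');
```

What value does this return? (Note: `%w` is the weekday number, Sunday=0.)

1

First apply '-10 months', '-74 days': 2047-01-30 → 2046-01-15.
2046-01-15 is a Monday; with Sunday=0 that is 1.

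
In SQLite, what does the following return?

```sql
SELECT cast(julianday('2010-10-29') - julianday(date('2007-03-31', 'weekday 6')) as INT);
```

1308

`weekday 6` advances to the next Saturday; 2007-03-31 is already a Saturday, so it stays at 2007-03-31.
0 days remain in March 2007 after the 31st (31 − 31).
Full months from April 2007 through September 2010 contribute their day counts.
Then 29 days into October 2010.
Total: 0 + 30 + 31 + 30 + 31 + 31 + 30 + 31 + 30 + 31 + 31 + 29 + 31 + 30 + 31 + 30 + 31 + 31 + 30 + 31 + 30 + 31 + 31 + 28 + 31 + 30 + 31 + 30 + 31 + 31 + 30 + 31 + 30 + 31 + 31 + 28 + 31 + 30 + 31 + 30 + 31 + 31 + 30 + 29 = 1308.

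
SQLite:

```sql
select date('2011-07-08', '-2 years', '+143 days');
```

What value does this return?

Adding -2 years to 2011-07-08 gives 2009-07-08.
Applying '+143 days' to 2009-07-08: counting 143 days forward gives 2009-11-28.

2009-11-28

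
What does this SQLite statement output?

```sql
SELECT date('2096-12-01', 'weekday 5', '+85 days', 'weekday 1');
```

`weekday 5` advances to the next Friday; 2096-12-01 is a Saturday, so it moves forward to 2096-12-07.
Applying '+85 days' to 2096-12-07: counting 85 days forward gives 2097-03-02.
`weekday 1` advances to the next Monday; 2097-03-02 is a Saturday, so it moves forward to 2097-03-04.

2097-03-04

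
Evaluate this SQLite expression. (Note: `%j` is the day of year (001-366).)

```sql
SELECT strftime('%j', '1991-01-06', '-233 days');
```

First apply '-233 days': 1991-01-06 → 1990-05-18.
Day-of-year for 1990-05-18: days since 1990-01-01 inclusive = 138, zero-padded to 138.

138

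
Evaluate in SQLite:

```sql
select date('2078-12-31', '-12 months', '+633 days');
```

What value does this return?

2079-09-25

Adding -12 months to 2078-12-31 gives 2077-12-31.
Applying '+633 days' to 2077-12-31: counting 633 days forward gives 2079-09-25.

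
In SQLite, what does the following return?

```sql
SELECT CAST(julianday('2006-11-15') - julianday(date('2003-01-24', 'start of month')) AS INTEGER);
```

1414

`start of month` rewinds 2003-01-24 to 2003-01-01.
30 days remain in January 2003 after the 1st (31 − 1).
Full months from February 2003 through October 2006 contribute their day counts.
Then 15 days into November 2006.
Total: 30 + 28 + 31 + 30 + 31 + 30 + 31 + 31 + 30 + 31 + 30 + 31 + 31 + 29 + 31 + 30 + 31 + 30 + 31 + 31 + 30 + 31 + 30 + 31 + 31 + 28 + 31 + 30 + 31 + 30 + 31 + 31 + 30 + 31 + 30 + 31 + 31 + 28 + 31 + 30 + 31 + 30 + 31 + 31 + 30 + 31 + 15 = 1414.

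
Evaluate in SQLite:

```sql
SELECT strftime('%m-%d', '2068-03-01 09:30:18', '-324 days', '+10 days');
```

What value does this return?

First apply '-324 days', '+10 days': 2068-03-01 09:30:18 → 2067-04-22 09:30:18.
`%m-%d` extracts the month-day: 04-22.

04-22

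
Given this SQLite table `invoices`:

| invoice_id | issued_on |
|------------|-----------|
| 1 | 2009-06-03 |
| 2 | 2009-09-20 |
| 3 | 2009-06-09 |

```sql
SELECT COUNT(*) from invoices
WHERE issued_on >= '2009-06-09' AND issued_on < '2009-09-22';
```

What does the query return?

2

Rows in [2009-06-09, 2009-09-22): 2009-09-20, 2009-06-09 → 2 rows.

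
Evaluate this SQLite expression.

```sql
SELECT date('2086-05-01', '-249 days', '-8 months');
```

2084-12-25

Applying '-249 days' to 2086-05-01: counting 249 days back gives 2085-08-25.
Adding -8 months to 2085-08-25 gives 2084-12-25.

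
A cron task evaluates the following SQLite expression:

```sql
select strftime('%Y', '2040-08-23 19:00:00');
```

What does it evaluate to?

2040

`%Y` extracts the 4-digit year: 2040.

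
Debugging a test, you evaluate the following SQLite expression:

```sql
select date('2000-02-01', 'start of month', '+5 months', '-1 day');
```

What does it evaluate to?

2000-06-30

`start of month` rewinds 2000-02-01 to 2000-02-01.
Adding +5 months to 2000-02-01 gives 2000-07-01.
Going back 1 day from 2000-07-01 reaches 2000-06-30 (last day of June, 30 days).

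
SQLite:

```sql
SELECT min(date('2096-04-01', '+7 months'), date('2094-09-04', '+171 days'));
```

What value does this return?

2095-02-22

date('2096-04-01', '+7 months') → 2096-11-01.
date('2094-09-04', '+171 days') → 2095-02-22.
Earlier of the two is 2095-02-22.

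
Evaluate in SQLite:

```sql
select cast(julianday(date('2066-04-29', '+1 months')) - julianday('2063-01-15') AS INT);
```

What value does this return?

1230

Adding +1 month to 2066-04-29 gives 2066-05-29.
16 days remain in January 2063 after the 15th (31 − 15).
Full months from February 2063 through April 2066 contribute their day counts.
Then 29 days into May 2066.
Total: 16 + 28 + 31 + 30 + 31 + 30 + 31 + 31 + 30 + 31 + 30 + 31 + 31 + 29 + 31 + 30 + 31 + 30 + 31 + 31 + 30 + 31 + 30 + 31 + 31 + 28 + 31 + 30 + 31 + 30 + 31 + 31 + 30 + 31 + 30 + 31 + 31 + 28 + 31 + 30 + 29 = 1230.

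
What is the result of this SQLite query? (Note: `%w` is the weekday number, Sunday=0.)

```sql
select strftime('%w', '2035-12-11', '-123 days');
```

First apply '-123 days': 2035-12-11 → 2035-08-10.
2035-08-10 is a Friday; with Sunday=0 that is 5.

5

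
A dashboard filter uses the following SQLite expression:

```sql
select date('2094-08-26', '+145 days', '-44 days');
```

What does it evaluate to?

Applying '+145 days' to 2094-08-26: counting 145 days forward gives 2095-01-18.
Applying '-44 days' to 2095-01-18: counting 44 days back gives 2094-12-05.

2094-12-05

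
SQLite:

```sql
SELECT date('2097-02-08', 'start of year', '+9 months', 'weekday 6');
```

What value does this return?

`start of year` rewinds 2097-02-08 to 2097-01-01.
Adding +9 months to 2097-01-01 gives 2097-10-01.
`weekday 6` advances to the next Saturday; 2097-10-01 is a Tuesday, so it moves forward to 2097-10-05.

2097-10-05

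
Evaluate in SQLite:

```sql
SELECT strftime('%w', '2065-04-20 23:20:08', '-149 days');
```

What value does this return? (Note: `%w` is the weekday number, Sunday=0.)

6

First apply '-149 days': 2065-04-20 23:20:08 → 2064-11-22 23:20:08.
2064-11-22 is a Saturday; with Sunday=0 that is 6.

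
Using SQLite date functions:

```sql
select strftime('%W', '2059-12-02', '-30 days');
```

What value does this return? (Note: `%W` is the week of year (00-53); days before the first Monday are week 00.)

First apply '-30 days': 2059-12-02 → 2059-11-02.
2059-11-02 is a Sunday. SQLite's %W counts Mondays since the year started; the result is 43.

43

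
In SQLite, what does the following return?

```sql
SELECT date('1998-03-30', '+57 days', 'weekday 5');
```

Applying '+57 days' to 1998-03-30: counting 57 days forward gives 1998-05-26.
`weekday 5` advances to the next Friday; 1998-05-26 is a Tuesday, so it moves forward to 1998-05-29.

1998-05-29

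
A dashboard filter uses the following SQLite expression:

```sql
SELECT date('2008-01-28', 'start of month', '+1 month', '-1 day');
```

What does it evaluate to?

`start of month` rewinds 2008-01-28 to 2008-01-01.
Adding +1 month to 2008-01-01 gives 2008-02-01.
Going back 1 day from 2008-02-01 reaches 2008-01-31 (last day of January, 31 days).

2008-01-31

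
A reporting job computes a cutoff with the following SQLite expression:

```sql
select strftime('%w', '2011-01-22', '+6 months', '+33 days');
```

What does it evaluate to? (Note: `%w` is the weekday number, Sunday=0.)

First apply '+6 months', '+33 days': 2011-01-22 → 2011-08-24.
2011-08-24 is a Wednesday; with Sunday=0 that is 3.

3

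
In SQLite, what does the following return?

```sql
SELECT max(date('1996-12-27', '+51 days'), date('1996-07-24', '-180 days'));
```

1997-02-16

date('1996-12-27', '+51 days') → 1997-02-16.
date('1996-07-24', '-180 days') → 1996-01-26.
Later of the two is 1997-02-16.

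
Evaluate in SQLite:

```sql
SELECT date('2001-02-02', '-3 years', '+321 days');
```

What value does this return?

Adding -3 years to 2001-02-02 gives 1998-02-02.
Applying '+321 days' to 1998-02-02: counting 321 days forward gives 1998-12-20.

1998-12-20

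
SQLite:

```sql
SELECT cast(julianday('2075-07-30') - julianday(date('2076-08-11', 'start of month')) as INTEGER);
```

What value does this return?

-368

`start of month` rewinds 2076-08-11 to 2076-08-01.
1 day remains in July 2075 after the 30th (31 − 30).
Full months from August 2075 through July 2076 contribute their day counts.
Then 1 day into August 2076.
Total: 1 + 31 + 30 + 31 + 30 + 31 + 31 + 29 + 31 + 30 + 31 + 30 + 31 + 1 = 368.
The subtraction is earlier − later, so the result is −368 → -368.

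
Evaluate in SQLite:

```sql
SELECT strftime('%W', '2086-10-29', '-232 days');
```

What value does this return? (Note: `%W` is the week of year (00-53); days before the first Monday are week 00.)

10

First apply '-232 days': 2086-10-29 → 2086-03-11.
2086-03-11 is a Monday. SQLite's %W counts Mondays since the year started; the result is 10.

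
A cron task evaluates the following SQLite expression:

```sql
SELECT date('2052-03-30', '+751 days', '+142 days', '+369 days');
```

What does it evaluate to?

2055-09-13

Applying '+751 days' to 2052-03-30: counting 751 days forward gives 2054-04-20.
Applying '+142 days' to 2054-04-20: counting 142 days forward gives 2054-09-09.
Applying '+369 days' to 2054-09-09: counting 369 days forward gives 2055-09-13.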